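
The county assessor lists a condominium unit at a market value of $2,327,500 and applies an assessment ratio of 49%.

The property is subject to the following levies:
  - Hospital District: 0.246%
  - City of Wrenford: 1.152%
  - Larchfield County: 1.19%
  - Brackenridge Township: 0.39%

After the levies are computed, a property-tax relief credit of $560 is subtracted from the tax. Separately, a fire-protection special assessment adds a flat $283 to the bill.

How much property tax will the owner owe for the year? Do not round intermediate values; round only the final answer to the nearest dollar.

$33,686

Assessed value = $2,327,500 × 0.49 = $1,140,475
Hospital District: $1,140,475 × 0.00246 = $2,805.5685
City of Wrenford: $1,140,475 × 0.01152 = $13,138.272
Larchfield County: $1,140,475 × 0.0119 = $13,571.6525
Brackenridge Township: $1,140,475 × 0.0039 = $4,447.8525
Levies subtotal = $33,963.3455
After credit = $33,963.3455 − $560 = $33,403.3455
Total = $33,403.3455 + $283 = $33,686.3455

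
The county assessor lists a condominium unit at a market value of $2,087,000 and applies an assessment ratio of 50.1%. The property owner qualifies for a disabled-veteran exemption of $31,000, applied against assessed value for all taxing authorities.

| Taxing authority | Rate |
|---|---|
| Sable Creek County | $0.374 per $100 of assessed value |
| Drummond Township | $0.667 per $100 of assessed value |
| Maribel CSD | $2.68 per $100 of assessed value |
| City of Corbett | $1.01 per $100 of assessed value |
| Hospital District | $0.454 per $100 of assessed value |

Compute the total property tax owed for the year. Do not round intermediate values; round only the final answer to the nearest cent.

$52,606.34

Assessed value = $2,087,000 × 0.501 = $1,045,587
Taxable value = $1,045,587 − $31,000 = $1,014,587
Sable Creek County: $1,014,587 × 0.00374 = $3,794.55538
Drummond Township: $1,014,587 × 0.00667 = $6,767.29529
Maribel CSD: $1,014,587 × 0.0268 = $27,190.9316
City of Corbett: $1,014,587 × 0.0101 = $10,247.3287
Hospital District: $1,014,587 × 0.00454 = $4,606.22498
Total = $3,794.55538 + $6,767.29529 + $27,190.9316 + $10,247.3287 + $4,606.22498 = $52,606.33595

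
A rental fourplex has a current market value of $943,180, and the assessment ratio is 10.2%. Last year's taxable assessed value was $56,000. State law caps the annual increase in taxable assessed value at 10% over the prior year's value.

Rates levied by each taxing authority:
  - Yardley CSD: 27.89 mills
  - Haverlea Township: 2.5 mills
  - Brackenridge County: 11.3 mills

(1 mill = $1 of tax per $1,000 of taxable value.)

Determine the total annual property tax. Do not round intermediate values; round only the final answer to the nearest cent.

Uncapped assessed value = $943,180 × 0.102 = $96,204.36
Cap limit = $56,000 × 1.1 = $61,600
Taxable assessed value = min($96,204.36, $61,600) = $61,600 (cap binds)
Yardley CSD: $61,600 × 0.02789 = $1,718.024
Haverlea Township: $61,600 × 0.0025 = $154
Brackenridge County: $61,600 × 0.0113 = $696.08
Total = $2,568.104

$2,568.10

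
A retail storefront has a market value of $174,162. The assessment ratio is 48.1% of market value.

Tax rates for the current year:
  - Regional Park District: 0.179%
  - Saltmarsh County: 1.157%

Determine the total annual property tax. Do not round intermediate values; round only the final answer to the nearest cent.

Assessed value = $174,162 × 0.481 = $83,771.922
Regional Park District: $83,771.922 × 0.00179 = $149.95174038
Saltmarsh County: $83,771.922 × 0.01157 = $969.24113754
Total = $149.95174038 + $969.24113754 = $1,119.19287792

$1,119.19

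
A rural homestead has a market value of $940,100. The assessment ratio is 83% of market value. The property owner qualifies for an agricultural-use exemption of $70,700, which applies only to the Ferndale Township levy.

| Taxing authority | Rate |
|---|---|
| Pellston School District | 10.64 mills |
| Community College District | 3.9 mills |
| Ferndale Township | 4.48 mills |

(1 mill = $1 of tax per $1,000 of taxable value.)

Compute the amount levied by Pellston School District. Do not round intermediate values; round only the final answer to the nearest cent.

Assessed value = $940,100 × 0.83 = $780,283
Pellston School District taxable value = $780,283 (exemption does not apply)
Pellston School District levy = $780,283 × 0.01064 = $8,302.21112

$8,302.21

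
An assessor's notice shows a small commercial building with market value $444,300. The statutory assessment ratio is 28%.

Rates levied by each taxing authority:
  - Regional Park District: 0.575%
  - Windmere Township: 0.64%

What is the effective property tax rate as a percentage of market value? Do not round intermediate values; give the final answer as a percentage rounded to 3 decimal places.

Assessed value = $444,300 × 0.28 = $124,404
Regional Park District: $124,404 × 0.00575 = $715.323
Windmere Township: $124,404 × 0.0064 = $796.1856
Total tax = $1,511.5086
Effective rate = $1,511.5086 ÷ $444,300 = 0.340% of market value

0.340%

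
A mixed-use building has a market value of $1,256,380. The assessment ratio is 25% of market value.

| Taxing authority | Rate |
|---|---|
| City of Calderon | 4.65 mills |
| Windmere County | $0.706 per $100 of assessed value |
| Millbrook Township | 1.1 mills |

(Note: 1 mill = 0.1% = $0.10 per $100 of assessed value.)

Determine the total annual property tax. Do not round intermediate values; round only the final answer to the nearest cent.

$4,023.56

Assessed value = $1,256,380 × 0.25 = $314,095
City of Calderon: $314,095 × 0.00465 = $1,460.54175
Windmere County: $314,095 × 0.00706 = $2,217.5107
Millbrook Township: $314,095 × 0.0011 = $345.5045
Total = $4,023.55695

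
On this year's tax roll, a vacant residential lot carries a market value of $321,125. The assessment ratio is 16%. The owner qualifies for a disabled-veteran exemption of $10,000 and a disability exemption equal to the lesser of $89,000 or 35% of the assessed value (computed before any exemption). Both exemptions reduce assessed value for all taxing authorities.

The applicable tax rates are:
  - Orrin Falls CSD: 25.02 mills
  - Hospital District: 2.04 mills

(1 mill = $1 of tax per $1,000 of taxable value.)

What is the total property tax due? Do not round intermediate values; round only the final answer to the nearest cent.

$633.12

Assessed value = $321,125 × 0.16 = $51,380
Disability exemption = min($89,000, 35% × $51,380) = min($89,000, $17,983) = $17,983 (percentage binds)
Taxable value = $51,380 − $10,000 − $17,983 = $23,397
Orrin Falls CSD: $23,397 × 0.02502 = $585.39294
Hospital District: $23,397 × 0.00204 = $47.72988
Total = $633.12282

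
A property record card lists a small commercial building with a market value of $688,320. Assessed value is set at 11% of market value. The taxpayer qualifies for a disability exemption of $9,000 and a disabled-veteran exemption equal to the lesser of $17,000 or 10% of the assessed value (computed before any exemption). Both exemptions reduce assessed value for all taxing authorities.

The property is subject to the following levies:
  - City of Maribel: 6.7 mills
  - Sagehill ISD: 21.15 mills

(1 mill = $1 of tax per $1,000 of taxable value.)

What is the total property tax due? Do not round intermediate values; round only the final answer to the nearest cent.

Assessed value = $688,320 × 0.11 = $75,715.2
Disabled-veteran exemption = min($17,000, 10% × $75,715.2) = min($17,000, $7,571.52) = $7,571.52 (percentage binds)
Taxable value = $75,715.2 − $9,000 − $7,571.52 = $59,143.68
City of Maribel: $59,143.68 × 0.0067 = $396.262656
Sagehill ISD: $59,143.68 × 0.02115 = $1,250.888832
Total = $1,647.151488

$1,647.15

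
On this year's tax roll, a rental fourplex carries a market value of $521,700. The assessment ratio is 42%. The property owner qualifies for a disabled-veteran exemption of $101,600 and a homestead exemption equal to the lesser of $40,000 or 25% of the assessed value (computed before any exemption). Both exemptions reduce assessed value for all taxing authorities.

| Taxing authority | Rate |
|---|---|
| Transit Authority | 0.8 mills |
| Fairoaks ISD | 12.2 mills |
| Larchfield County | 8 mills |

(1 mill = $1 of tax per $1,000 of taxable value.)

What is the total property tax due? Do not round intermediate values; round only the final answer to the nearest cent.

$1,627.79

Assessed value = $521,700 × 0.42 = $219,114
Homestead exemption = min($40,000, 25% × $219,114) = min($40,000, $54,778.5) = $40,000 (dollar cap binds)
Taxable value = $219,114 − $101,600 − $40,000 = $77,514
Transit Authority: $77,514 × 0.0008 = $62.0112
Fairoaks ISD: $77,514 × 0.0122 = $945.6708
Larchfield County: $77,514 × 0.008 = $620.112
Total = $1,627.794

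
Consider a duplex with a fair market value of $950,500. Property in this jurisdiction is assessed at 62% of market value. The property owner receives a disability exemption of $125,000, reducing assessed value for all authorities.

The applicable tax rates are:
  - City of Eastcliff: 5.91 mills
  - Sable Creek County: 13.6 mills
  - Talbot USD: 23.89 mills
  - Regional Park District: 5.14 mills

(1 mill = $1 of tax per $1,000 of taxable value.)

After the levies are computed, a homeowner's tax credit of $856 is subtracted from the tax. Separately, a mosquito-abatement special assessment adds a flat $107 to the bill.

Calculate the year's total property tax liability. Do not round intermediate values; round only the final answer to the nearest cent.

$21,788.61

Assessed value = $950,500 × 0.62 = $589,310
Taxable value = $589,310 − $125,000 = $464,310
City of Eastcliff: $464,310 × 0.00591 = $2,744.0721
Sable Creek County: $464,310 × 0.0136 = $6,314.616
Talbot USD: $464,310 × 0.02389 = $11,092.3659
Regional Park District: $464,310 × 0.00514 = $2,386.5534
Levies subtotal = $22,537.6074
After credit = $22,537.6074 − $856 = $21,681.6074
Total = $21,681.6074 + $107 = $21,788.6074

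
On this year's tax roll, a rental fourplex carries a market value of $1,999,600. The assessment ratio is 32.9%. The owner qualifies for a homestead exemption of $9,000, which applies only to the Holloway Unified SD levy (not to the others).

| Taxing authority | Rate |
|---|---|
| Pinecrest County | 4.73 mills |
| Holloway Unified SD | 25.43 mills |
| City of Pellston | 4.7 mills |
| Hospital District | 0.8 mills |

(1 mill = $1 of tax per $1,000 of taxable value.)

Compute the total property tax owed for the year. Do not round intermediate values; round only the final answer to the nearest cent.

Assessed value = $1,999,600 × 0.329 = $657,868.4
Pinecrest County: $657,868.4 × 0.00473 = $3,111.717532
Holloway Unified SD: ($657,868.4 − $9,000) × 0.02543 = $648,868.4 × 0.02543 = $16,500.723412
City of Pellston: $657,868.4 × 0.0047 = $3,091.98148
Hospital District: $657,868.4 × 0.0008 = $526.29472
Total = $23,230.717144

$23,230.72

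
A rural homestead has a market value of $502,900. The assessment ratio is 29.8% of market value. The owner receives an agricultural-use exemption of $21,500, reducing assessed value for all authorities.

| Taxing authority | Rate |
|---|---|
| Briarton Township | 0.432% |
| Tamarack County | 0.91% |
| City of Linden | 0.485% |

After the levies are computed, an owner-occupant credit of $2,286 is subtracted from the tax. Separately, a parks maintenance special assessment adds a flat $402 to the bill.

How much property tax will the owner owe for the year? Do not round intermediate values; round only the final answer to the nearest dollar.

$461

Assessed value = $502,900 × 0.298 = $149,864.2
Taxable value = $149,864.2 − $21,500 = $128,364.2
Briarton Township: $128,364.2 × 0.00432 = $554.533344
Tamarack County: $128,364.2 × 0.0091 = $1,168.11422
City of Linden: $128,364.2 × 0.00485 = $622.56637
Levies subtotal = $2,345.213934
After credit = $2,345.213934 − $2,286 = $59.213934
Total = $59.213934 + $402 = $461.213934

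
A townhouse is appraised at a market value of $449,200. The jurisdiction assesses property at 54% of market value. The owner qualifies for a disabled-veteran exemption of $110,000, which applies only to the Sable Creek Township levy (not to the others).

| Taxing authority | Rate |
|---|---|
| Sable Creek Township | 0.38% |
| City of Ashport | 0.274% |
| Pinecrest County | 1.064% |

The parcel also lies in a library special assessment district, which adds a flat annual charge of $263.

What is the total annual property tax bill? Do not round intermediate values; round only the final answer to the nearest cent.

Assessed value = $449,200 × 0.54 = $242,568
Sable Creek Township: ($242,568 − $110,000) × 0.0038 = $132,568 × 0.0038 = $503.7584
City of Ashport: $242,568 × 0.00274 = $664.63632
Pinecrest County: $242,568 × 0.01064 = $2,580.92352
Levies subtotal = $3,749.31824
Total = $3,749.31824 + $263 = $4,012.31824

$4,012.32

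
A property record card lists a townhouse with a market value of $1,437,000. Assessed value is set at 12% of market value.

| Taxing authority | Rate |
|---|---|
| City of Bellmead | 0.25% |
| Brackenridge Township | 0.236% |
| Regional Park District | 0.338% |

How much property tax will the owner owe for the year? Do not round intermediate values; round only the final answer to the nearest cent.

$1,420.91

Assessed value = $1,437,000 × 0.12 = $172,440
City of Bellmead: $172,440 × 0.0025 = $431.1
Brackenridge Township: $172,440 × 0.00236 = $406.9584
Regional Park District: $172,440 × 0.00338 = $582.8472
Total = $431.1 + $406.9584 + $582.8472 = $1,420.9056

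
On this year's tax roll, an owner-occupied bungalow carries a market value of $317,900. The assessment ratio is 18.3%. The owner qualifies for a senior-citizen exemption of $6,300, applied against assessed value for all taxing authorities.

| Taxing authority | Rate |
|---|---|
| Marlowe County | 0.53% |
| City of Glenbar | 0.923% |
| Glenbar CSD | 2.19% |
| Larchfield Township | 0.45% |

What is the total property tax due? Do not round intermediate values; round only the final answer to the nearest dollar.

Assessed value = $317,900 × 0.183 = $58,175.7
Taxable value = $58,175.7 − $6,300 = $51,875.7
Marlowe County: $51,875.7 × 0.0053 = $274.94121
City of Glenbar: $51,875.7 × 0.00923 = $478.812711
Glenbar CSD: $51,875.7 × 0.0219 = $1,136.07783
Larchfield Township: $51,875.7 × 0.0045 = $233.44065
Total = $274.94121 + $478.812711 + $1,136.07783 + $233.44065 = $2,123.272401

$2,123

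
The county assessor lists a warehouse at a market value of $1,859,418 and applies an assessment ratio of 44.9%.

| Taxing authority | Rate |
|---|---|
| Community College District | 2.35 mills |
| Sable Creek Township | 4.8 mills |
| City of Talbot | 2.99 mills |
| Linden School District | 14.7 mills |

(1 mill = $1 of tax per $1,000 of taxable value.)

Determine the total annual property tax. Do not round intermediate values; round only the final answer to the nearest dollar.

Assessed value = $1,859,418 × 0.449 = $834,878.682
Community College District: $834,878.682 × 0.00235 = $1,961.9649027
Sable Creek Township: $834,878.682 × 0.0048 = $4,007.4176736
City of Talbot: $834,878.682 × 0.00299 = $2,496.28725918
Linden School District: $834,878.682 × 0.0147 = $12,272.7166254
Total = $1,961.9649027 + $4,007.4176736 + $2,496.28725918 + $12,272.7166254 = $20,738.38646088

$20,738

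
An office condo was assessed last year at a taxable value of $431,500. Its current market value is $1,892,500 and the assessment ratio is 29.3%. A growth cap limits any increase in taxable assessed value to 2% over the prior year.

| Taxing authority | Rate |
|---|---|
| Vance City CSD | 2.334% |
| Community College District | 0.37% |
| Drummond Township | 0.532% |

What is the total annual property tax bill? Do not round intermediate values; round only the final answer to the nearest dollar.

Uncapped assessed value = $1,892,500 × 0.293 = $554,502.5
Cap limit = $431,500 × 1.02 = $440,130
Taxable assessed value = min($554,502.5, $440,130) = $440,130 (cap binds)
Vance City CSD: $440,130 × 0.02334 = $10,272.6342
Community College District: $440,130 × 0.0037 = $1,628.481
Drummond Township: $440,130 × 0.00532 = $2,341.4916
Total = $14,242.6068

$14,243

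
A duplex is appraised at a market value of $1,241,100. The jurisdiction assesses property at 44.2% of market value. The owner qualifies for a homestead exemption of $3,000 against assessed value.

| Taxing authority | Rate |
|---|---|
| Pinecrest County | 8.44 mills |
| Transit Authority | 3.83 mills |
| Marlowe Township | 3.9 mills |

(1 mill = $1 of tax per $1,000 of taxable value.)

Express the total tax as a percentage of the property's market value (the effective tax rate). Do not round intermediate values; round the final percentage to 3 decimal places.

0.711%

Assessed value = $1,241,100 × 0.442 = $548,566.2
Taxable value = $548,566.2 − $3,000 = $545,566.2
Pinecrest County: $545,566.2 × 0.00844 = $4,604.578728
Transit Authority: $545,566.2 × 0.00383 = $2,089.518546
Marlowe Township: $545,566.2 × 0.0039 = $2,127.70818
Total tax = $8,821.805454
Effective rate = $8,821.805454 ÷ $1,241,100 = 0.711% of market value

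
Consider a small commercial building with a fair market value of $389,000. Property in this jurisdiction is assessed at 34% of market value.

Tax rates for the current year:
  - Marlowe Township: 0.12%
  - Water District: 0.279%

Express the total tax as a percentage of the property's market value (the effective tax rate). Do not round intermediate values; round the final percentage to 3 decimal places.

0.136%

Assessed value = $389,000 × 0.34 = $132,260
Marlowe Township: $132,260 × 0.0012 = $158.712
Water District: $132,260 × 0.00279 = $369.0054
Total tax = $527.7174
Effective rate = $527.7174 ÷ $389,000 = 0.136% of market value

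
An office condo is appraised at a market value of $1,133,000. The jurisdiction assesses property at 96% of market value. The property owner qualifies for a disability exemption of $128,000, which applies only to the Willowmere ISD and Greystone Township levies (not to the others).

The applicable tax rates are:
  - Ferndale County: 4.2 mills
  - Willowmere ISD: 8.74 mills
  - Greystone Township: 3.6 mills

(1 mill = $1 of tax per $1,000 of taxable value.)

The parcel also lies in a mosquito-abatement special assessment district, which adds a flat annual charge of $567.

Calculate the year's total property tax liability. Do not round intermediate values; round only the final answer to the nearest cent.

Assessed value = $1,133,000 × 0.96 = $1,087,680
Ferndale County: $1,087,680 × 0.0042 = $4,568.256
Willowmere ISD: ($1,087,680 − $128,000) × 0.00874 = $959,680 × 0.00874 = $8,387.6032
Greystone Township: ($1,087,680 − $128,000) × 0.0036 = $959,680 × 0.0036 = $3,454.848
Levies subtotal = $16,410.7072
Total = $16,410.7072 + $567 = $16,977.7072

$16,977.71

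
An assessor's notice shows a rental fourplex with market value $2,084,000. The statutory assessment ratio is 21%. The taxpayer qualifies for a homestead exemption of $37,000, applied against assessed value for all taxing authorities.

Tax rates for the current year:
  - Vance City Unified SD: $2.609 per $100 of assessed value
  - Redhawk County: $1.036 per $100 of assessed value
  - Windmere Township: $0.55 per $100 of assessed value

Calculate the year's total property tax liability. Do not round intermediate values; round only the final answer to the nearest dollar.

$16,807

Assessed value = $2,084,000 × 0.21 = $437,640
Taxable value = $437,640 − $37,000 = $400,640
Vance City Unified SD: $400,640 × 0.02609 = $10,452.6976
Redhawk County: $400,640 × 0.01036 = $4,150.6304
Windmere Township: $400,640 × 0.0055 = $2,203.52
Total = $10,452.6976 + $4,150.6304 + $2,203.52 = $16,806.848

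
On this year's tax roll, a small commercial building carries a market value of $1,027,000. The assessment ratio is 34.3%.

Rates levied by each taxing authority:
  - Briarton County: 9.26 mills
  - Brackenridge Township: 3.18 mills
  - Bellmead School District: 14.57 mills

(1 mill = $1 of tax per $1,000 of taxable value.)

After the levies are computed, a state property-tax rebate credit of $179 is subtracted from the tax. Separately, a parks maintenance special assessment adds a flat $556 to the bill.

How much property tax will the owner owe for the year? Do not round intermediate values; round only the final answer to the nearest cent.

Assessed value = $1,027,000 × 0.343 = $352,261
Briarton County: $352,261 × 0.00926 = $3,261.93686
Brackenridge Township: $352,261 × 0.00318 = $1,120.18998
Bellmead School District: $352,261 × 0.01457 = $5,132.44277
Levies subtotal = $9,514.56961
After credit = $9,514.56961 − $179 = $9,335.56961
Total = $9,335.56961 + $556 = $9,891.56961

$9,891.57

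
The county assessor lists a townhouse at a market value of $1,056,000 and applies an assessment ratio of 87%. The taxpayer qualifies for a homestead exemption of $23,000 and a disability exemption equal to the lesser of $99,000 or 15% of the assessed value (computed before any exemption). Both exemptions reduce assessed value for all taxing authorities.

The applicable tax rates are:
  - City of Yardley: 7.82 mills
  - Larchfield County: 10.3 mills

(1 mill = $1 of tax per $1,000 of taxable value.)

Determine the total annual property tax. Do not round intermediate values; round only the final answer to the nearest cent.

Assessed value = $1,056,000 × 0.87 = $918,720
Disability exemption = min($99,000, 15% × $918,720) = min($99,000, $137,808) = $99,000 (dollar cap binds)
Taxable value = $918,720 − $23,000 − $99,000 = $796,720
City of Yardley: $796,720 × 0.00782 = $6,230.3504
Larchfield County: $796,720 × 0.0103 = $8,206.216
Total = $14,436.5664

$14,436.57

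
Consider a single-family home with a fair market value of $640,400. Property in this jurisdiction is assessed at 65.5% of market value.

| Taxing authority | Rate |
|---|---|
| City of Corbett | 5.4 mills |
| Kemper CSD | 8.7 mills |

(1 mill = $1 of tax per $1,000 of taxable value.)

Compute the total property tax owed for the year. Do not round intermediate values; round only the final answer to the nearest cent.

$5,914.41

Assessed value = $640,400 × 0.655 = $419,462
City of Corbett: $419,462 × 0.0054 = $2,265.0948
Kemper CSD: $419,462 × 0.0087 = $3,649.3194
Total = $2,265.0948 + $3,649.3194 = $5,914.4142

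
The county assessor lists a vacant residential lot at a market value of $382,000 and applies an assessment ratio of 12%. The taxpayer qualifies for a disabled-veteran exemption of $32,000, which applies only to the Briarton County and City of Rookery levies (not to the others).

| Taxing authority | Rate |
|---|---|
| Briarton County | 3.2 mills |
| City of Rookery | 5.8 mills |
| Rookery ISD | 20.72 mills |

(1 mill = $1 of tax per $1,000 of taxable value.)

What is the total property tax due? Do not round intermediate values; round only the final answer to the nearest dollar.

Assessed value = $382,000 × 0.12 = $45,840
Briarton County: ($45,840 − $32,000) × 0.0032 = $13,840 × 0.0032 = $44.288
City of Rookery: ($45,840 − $32,000) × 0.0058 = $13,840 × 0.0058 = $80.272
Rookery ISD: $45,840 × 0.02072 = $949.8048
Total = $1,074.3648

$1,074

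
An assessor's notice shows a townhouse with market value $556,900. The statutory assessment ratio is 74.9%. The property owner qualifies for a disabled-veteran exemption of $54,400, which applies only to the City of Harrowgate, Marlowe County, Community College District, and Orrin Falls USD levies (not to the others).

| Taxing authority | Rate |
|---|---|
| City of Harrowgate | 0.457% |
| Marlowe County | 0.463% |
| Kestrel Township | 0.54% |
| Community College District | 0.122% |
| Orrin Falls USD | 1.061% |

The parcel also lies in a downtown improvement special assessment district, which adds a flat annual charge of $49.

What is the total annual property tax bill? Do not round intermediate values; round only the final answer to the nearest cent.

Assessed value = $556,900 × 0.749 = $417,118.1
City of Harrowgate: ($417,118.1 − $54,400) × 0.00457 = $362,718.1 × 0.00457 = $1,657.621717
Marlowe County: ($417,118.1 − $54,400) × 0.00463 = $362,718.1 × 0.00463 = $1,679.384803
Kestrel Township: $417,118.1 × 0.0054 = $2,252.43774
Community College District: ($417,118.1 − $54,400) × 0.00122 = $362,718.1 × 0.00122 = $442.516082
Orrin Falls USD: ($417,118.1 − $54,400) × 0.01061 = $362,718.1 × 0.01061 = $3,848.439041
Levies subtotal = $9,880.399383
Total = $9,880.399383 + $49 = $9,929.399383

$9,929.40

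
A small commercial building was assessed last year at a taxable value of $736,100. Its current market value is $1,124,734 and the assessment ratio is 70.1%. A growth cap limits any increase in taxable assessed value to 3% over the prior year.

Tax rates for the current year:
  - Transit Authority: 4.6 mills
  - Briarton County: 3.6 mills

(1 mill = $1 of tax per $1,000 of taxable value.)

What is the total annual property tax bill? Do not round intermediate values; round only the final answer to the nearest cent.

Uncapped assessed value = $1,124,734 × 0.701 = $788,438.534
Cap limit = $736,100 × 1.03 = $758,183
Taxable assessed value = min($788,438.534, $758,183) = $758,183 (cap binds)
Transit Authority: $758,183 × 0.0046 = $3,487.6418
Briarton County: $758,183 × 0.0036 = $2,729.4588
Total = $6,217.1006

$6,217.10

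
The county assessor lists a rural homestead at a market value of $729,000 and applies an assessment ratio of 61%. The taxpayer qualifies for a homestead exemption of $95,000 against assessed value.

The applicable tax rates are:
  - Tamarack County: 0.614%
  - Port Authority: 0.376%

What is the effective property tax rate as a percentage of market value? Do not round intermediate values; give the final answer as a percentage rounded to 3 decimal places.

0.475%

Assessed value = $729,000 × 0.61 = $444,690
Taxable value = $444,690 − $95,000 = $349,690
Tamarack County: $349,690 × 0.00614 = $2,147.0966
Port Authority: $349,690 × 0.00376 = $1,314.8344
Total tax = $3,461.931
Effective rate = $3,461.931 ÷ $729,000 = 0.475% of market value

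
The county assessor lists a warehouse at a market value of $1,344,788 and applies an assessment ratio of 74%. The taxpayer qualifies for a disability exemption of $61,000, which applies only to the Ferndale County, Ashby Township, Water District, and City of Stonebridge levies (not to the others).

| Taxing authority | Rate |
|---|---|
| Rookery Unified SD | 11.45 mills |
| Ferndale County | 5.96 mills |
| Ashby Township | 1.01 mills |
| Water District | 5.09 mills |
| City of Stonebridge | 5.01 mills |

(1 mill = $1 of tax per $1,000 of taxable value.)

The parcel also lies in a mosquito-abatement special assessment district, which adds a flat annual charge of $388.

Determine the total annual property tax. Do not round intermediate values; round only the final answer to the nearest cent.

Assessed value = $1,344,788 × 0.74 = $995,143.12
Rookery Unified SD: $995,143.12 × 0.01145 = $11,394.388724
Ferndale County: ($995,143.12 − $61,000) × 0.00596 = $934,143.12 × 0.00596 = $5,567.4929952
Ashby Township: ($995,143.12 − $61,000) × 0.00101 = $934,143.12 × 0.00101 = $943.4845512
Water District: ($995,143.12 − $61,000) × 0.00509 = $934,143.12 × 0.00509 = $4,754.7884808
City of Stonebridge: ($995,143.12 − $61,000) × 0.00501 = $934,143.12 × 0.00501 = $4,680.0570312
Levies subtotal = $27,340.2117824
Total = $27,340.2117824 + $388 = $27,728.2117824

$27,728.21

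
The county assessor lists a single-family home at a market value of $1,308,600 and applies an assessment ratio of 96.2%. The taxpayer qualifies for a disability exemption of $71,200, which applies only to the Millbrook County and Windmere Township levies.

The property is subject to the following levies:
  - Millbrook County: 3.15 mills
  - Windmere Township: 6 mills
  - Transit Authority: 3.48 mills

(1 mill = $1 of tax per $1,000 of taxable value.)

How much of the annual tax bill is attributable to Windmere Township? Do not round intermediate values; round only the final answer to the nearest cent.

Assessed value = $1,308,600 × 0.962 = $1,258,873.2
Windmere Township taxable value = $1,258,873.2 − $71,200 = $1,187,673.2
Windmere Township levy = $1,187,673.2 × 0.006 = $7,126.0392

$7,126.04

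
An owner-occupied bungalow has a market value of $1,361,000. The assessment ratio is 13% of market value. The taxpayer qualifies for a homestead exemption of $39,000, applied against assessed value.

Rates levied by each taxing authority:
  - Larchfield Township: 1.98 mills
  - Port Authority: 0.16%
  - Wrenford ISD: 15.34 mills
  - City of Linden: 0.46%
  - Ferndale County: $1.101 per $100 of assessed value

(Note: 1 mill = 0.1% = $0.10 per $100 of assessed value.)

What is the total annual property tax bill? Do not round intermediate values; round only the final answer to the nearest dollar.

Assessed value = $1,361,000 × 0.13 = $176,930
Taxable value = $176,930 − $39,000 = $137,930
Larchfield Township: $137,930 × 0.00198 = $273.1014
Port Authority: $137,930 × 0.0016 = $220.688
Wrenford ISD: $137,930 × 0.01534 = $2,115.8462
City of Linden: $137,930 × 0.0046 = $634.478
Ferndale County: $137,930 × 0.01101 = $1,518.6093
Total = $4,762.7229

$4,763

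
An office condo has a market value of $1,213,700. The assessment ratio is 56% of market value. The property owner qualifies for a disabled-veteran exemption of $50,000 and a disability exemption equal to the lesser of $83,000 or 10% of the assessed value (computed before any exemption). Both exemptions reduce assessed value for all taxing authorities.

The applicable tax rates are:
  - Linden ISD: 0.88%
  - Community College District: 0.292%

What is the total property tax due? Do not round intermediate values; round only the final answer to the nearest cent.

$6,583.18

Assessed value = $1,213,700 × 0.56 = $679,672
Disability exemption = min($83,000, 10% × $679,672) = min($83,000, $67,967.2) = $67,967.2 (percentage binds)
Taxable value = $679,672 − $50,000 − $67,967.2 = $561,704.8
Linden ISD: $561,704.8 × 0.0088 = $4,943.00224
Community College District: $561,704.8 × 0.00292 = $1,640.178016
Total = $6,583.180256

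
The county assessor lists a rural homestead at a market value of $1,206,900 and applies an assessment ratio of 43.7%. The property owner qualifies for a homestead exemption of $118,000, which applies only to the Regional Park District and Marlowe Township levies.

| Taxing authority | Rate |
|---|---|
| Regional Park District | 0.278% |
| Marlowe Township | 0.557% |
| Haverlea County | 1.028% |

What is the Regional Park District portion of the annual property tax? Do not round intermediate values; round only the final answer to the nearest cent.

Assessed value = $1,206,900 × 0.437 = $527,415.3
Regional Park District taxable value = $527,415.3 − $118,000 = $409,415.3
Regional Park District levy = $409,415.3 × 0.00278 = $1,138.174534

$1,138.17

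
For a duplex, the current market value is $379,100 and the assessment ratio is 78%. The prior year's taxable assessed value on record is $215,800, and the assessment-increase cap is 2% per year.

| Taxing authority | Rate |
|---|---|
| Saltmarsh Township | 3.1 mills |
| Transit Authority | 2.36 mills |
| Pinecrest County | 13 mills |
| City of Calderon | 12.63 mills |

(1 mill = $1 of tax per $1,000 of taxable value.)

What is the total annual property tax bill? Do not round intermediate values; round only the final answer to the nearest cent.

Uncapped assessed value = $379,100 × 0.78 = $295,698
Cap limit = $215,800 × 1.02 = $220,116
Taxable assessed value = min($295,698, $220,116) = $220,116 (cap binds)
Saltmarsh Township: $220,116 × 0.0031 = $682.3596
Transit Authority: $220,116 × 0.00236 = $519.47376
Pinecrest County: $220,116 × 0.013 = $2,861.508
City of Calderon: $220,116 × 0.01263 = $2,780.06508
Total = $6,843.40644

$6,843.41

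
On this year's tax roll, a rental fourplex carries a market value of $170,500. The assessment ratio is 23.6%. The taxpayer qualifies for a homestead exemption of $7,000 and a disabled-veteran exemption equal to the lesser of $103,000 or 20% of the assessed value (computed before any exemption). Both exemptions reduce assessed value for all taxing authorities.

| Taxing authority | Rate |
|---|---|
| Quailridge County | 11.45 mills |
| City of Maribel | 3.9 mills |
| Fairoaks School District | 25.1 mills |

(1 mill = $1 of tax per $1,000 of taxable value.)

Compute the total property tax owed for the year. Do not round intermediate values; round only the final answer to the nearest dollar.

$1,019

Assessed value = $170,500 × 0.236 = $40,238
Disabled-veteran exemption = min($103,000, 20% × $40,238) = min($103,000, $8,047.6) = $8,047.6 (percentage binds)
Taxable value = $40,238 − $7,000 − $8,047.6 = $25,190.4
Quailridge County: $25,190.4 × 0.01145 = $288.43008
City of Maribel: $25,190.4 × 0.0039 = $98.24256
Fairoaks School District: $25,190.4 × 0.0251 = $632.27904
Total = $1,018.95168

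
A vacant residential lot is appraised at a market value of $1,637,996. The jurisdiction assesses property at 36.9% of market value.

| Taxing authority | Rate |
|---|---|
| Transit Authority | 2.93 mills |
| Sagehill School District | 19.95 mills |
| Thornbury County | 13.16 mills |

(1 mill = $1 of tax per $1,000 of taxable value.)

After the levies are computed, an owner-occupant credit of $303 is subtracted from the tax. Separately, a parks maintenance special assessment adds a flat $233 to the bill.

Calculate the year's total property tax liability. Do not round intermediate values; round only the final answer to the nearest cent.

Assessed value = $1,637,996 × 0.369 = $604,420.524
Transit Authority: $604,420.524 × 0.00293 = $1,770.95213532
Sagehill School District: $604,420.524 × 0.01995 = $12,058.1894538
Thornbury County: $604,420.524 × 0.01316 = $7,954.17409584
Levies subtotal = $21,783.31568496
After credit = $21,783.31568496 − $303 = $21,480.31568496
Total = $21,480.31568496 + $233 = $21,713.31568496

$21,713.32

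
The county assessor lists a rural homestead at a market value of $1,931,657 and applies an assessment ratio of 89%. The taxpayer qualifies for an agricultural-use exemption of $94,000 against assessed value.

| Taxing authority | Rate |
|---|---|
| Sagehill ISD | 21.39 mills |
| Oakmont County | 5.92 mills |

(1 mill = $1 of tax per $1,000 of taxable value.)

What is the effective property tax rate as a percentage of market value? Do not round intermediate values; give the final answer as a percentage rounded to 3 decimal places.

Assessed value = $1,931,657 × 0.89 = $1,719,174.73
Taxable value = $1,719,174.73 − $94,000 = $1,625,174.73
Sagehill ISD: $1,625,174.73 × 0.02139 = $34,762.4874747
Oakmont County: $1,625,174.73 × 0.00592 = $9,621.0344016
Total tax = $44,383.5218763
Effective rate = $44,383.5218763 ÷ $1,931,657 = 2.298% of market value

2.298%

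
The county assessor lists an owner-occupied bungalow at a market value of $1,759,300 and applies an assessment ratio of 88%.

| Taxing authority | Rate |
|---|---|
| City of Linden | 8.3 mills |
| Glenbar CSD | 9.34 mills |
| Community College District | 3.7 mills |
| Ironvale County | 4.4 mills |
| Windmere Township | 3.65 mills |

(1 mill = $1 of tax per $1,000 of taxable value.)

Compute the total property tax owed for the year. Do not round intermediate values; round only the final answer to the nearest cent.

$45,501.13

Assessed value = $1,759,300 × 0.88 = $1,548,184
City of Linden: $1,548,184 × 0.0083 = $12,849.9272
Glenbar CSD: $1,548,184 × 0.00934 = $14,460.03856
Community College District: $1,548,184 × 0.0037 = $5,728.2808
Ironvale County: $1,548,184 × 0.0044 = $6,812.0096
Windmere Township: $1,548,184 × 0.00365 = $5,650.8716
Total = $12,849.9272 + $14,460.03856 + $5,728.2808 + $6,812.0096 + $5,650.8716 = $45,501.12776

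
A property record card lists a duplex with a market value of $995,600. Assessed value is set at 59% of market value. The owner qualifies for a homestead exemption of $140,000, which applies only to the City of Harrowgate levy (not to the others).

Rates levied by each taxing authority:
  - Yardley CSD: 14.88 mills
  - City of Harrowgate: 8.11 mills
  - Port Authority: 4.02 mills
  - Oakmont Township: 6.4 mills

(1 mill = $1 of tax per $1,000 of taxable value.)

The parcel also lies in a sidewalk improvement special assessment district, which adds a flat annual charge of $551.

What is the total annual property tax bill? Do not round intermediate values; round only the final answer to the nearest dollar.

$19,041

Assessed value = $995,600 × 0.59 = $587,404
Yardley CSD: $587,404 × 0.01488 = $8,740.57152
City of Harrowgate: ($587,404 − $140,000) × 0.00811 = $447,404 × 0.00811 = $3,628.44644
Port Authority: $587,404 × 0.00402 = $2,361.36408
Oakmont Township: $587,404 × 0.0064 = $3,759.3856
Levies subtotal = $18,489.76764
Total = $18,489.76764 + $551 = $19,040.76764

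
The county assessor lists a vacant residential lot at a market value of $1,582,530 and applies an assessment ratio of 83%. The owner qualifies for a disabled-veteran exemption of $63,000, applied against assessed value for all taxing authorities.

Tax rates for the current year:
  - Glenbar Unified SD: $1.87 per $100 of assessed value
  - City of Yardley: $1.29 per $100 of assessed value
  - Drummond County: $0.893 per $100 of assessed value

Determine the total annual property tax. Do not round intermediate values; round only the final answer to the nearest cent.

Assessed value = $1,582,530 × 0.83 = $1,313,499.9
Taxable value = $1,313,499.9 − $63,000 = $1,250,499.9
Glenbar Unified SD: $1,250,499.9 × 0.0187 = $23,384.34813
City of Yardley: $1,250,499.9 × 0.0129 = $16,131.44871
Drummond County: $1,250,499.9 × 0.00893 = $11,166.964107
Total = $23,384.34813 + $16,131.44871 + $11,166.964107 = $50,682.760947

$50,682.76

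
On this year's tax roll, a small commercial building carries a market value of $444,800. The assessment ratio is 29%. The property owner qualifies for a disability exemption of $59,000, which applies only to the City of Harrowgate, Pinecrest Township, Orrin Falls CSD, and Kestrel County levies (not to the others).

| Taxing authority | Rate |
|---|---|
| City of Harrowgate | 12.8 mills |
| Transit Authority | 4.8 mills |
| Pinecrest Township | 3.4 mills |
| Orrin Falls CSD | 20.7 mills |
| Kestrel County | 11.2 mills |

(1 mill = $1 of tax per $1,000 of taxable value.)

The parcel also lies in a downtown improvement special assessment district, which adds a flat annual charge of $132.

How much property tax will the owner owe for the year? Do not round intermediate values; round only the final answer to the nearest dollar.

Assessed value = $444,800 × 0.29 = $128,992
City of Harrowgate: ($128,992 − $59,000) × 0.0128 = $69,992 × 0.0128 = $895.8976
Transit Authority: $128,992 × 0.0048 = $619.1616
Pinecrest Township: ($128,992 − $59,000) × 0.0034 = $69,992 × 0.0034 = $237.9728
Orrin Falls CSD: ($128,992 − $59,000) × 0.0207 = $69,992 × 0.0207 = $1,448.8344
Kestrel County: ($128,992 − $59,000) × 0.0112 = $69,992 × 0.0112 = $783.9104
Levies subtotal = $3,985.7768
Total = $3,985.7768 + $132 = $4,117.7768

$4,118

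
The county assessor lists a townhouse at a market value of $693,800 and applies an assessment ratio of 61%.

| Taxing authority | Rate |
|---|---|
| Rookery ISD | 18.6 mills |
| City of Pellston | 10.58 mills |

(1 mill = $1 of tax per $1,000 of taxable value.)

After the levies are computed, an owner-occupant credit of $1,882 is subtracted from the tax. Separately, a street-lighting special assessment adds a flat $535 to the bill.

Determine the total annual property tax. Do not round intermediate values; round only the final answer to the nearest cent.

Assessed value = $693,800 × 0.61 = $423,218
Rookery ISD: $423,218 × 0.0186 = $7,871.8548
City of Pellston: $423,218 × 0.01058 = $4,477.64644
Levies subtotal = $12,349.50124
After credit = $12,349.50124 − $1,882 = $10,467.50124
Total = $10,467.50124 + $535 = $11,002.50124

$11,002.50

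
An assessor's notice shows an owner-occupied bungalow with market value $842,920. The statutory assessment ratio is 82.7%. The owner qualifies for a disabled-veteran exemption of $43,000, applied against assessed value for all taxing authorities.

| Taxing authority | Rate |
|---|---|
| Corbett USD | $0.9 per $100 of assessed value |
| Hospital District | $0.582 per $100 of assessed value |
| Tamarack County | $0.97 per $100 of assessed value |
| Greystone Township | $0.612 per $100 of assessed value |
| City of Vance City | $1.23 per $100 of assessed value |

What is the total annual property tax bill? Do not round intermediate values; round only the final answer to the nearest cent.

Assessed value = $842,920 × 0.827 = $697,094.84
Taxable value = $697,094.84 − $43,000 = $654,094.84
Corbett USD: $654,094.84 × 0.009 = $5,886.85356
Hospital District: $654,094.84 × 0.00582 = $3,806.8319688
Tamarack County: $654,094.84 × 0.0097 = $6,344.719948
Greystone Township: $654,094.84 × 0.00612 = $4,003.0604208
City of Vance City: $654,094.84 × 0.0123 = $8,045.366532
Total = $5,886.85356 + $3,806.8319688 + $6,344.719948 + $4,003.0604208 + $8,045.366532 = $28,086.8324296

$28,086.83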